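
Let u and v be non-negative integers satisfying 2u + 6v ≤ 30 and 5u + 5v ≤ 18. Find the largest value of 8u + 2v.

(u,v)=(3,0): 2·3+6·0=6≤30, 5·3+5·0=15≤18, objective 24.
(u,v)=(2,1): 2·2+6·1=10≤30, 5·2+5·1=15≤18, objective 18.
Maximum is 24 at (u,v)=(3,0).

24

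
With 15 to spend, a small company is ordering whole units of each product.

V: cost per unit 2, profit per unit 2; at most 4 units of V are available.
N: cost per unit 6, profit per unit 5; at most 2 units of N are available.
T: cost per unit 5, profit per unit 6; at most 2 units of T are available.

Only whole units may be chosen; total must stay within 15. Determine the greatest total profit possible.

16

T has the best ratio (6/5); taking only T gives at most 2×6 = 12 (stopped by the supply cap of 2).
Mixing does better — 2×V and 2×T: cost 14 ≤ 15, profit 2·2 + 2·6 = 16.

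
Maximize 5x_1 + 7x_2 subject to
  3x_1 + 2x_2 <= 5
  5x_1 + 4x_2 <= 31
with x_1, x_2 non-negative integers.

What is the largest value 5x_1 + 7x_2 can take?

The continuous relaxation peaks at (0, 2.5) with value 17.50; rounding to a feasible lattice point costs some objective.
(x_1,x_2)=(0,2): 3·0+2·2=4≤5, 5·0+4·2=8≤31, objective 14.
(x_1,x_2)=(1,1): 3·1+2·1=5≤5, 5·1+4·1=9≤31, objective 12.
(x_1,x_2)=(0,1): 3·0+2·1=2≤5, 5·0+4·1=4≤31, objective 7.
No feasible integer point exceeds 14.

14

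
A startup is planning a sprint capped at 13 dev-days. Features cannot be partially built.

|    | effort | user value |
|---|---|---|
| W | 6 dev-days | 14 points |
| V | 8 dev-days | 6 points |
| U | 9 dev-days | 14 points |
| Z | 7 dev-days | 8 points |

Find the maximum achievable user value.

22

Allowing fractional choices, the relaxed optimum would be about 24.9, but features are indivisible.
W: effort 6 ≤ 13, user value 14.
W + Z: effort 6 + 7 = 13 ≤ 13, user value 14 + 8 = 22.
Best is W and Z with total user value 22.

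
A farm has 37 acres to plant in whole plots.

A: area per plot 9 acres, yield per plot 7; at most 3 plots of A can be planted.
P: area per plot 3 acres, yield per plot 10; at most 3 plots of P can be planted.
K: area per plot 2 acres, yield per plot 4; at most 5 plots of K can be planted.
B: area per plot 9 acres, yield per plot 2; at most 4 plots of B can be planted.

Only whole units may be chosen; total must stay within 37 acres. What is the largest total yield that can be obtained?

64

This is a bounded integer knapsack.
2×A, 3×P, and 5×K: area 37 ≤ 37, yield 2·7 + 3·10 + 5·4 = 64.
2×A, 3×P, and 4×K: area 35 ≤ 37, yield 2·7 + 3·10 + 4·4 = 60.
Best is 64.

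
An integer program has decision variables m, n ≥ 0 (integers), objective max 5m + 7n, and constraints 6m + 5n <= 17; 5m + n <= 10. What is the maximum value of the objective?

21

Relaxing integrality, the LP optimum is 23.80 at (m,n) = (0, 3.4), which is not an integer point.
(m,n)=(0,3): 6·0+5·3=15≤17, 5·0+1·3=3≤10, objective 21.
(m,n)=(1,2): 6·1+5·2=16≤17, 5·1+1·2=7≤10, objective 19.
(m,n)=(0,2): 6·0+5·2=10≤17, 5·0+1·2=2≤10, objective 14.
Maximum is 21 at (m,n)=(0,3).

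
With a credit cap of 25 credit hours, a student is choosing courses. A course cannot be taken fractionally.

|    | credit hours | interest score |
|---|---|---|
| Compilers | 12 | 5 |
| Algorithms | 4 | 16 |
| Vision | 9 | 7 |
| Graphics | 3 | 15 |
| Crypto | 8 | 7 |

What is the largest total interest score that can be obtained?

Take Algorithms, Vision, Graphics, and Crypto: credit hours 4 + 9 + 3 + 8 = 24 ≤ 25, interest score 16 + 7 + 15 + 7 = 45.
No other feasible combination does better.

45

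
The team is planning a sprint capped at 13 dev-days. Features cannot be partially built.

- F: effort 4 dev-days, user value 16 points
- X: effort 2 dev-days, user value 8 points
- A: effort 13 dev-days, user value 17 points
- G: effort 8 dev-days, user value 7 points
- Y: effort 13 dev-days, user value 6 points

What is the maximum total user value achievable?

24

Take F and X: effort 4 + 2 = 6 ≤ 13, user value 16 + 8 = 24.
No other feasible combination does better.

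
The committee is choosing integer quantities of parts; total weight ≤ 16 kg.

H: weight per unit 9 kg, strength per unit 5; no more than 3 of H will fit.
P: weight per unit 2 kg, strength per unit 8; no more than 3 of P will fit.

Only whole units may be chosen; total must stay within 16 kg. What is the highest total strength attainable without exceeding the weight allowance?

This is a bounded integer knapsack.
Take 1×H and 3×P: weight 15 ≤ 16, strength 1·5 + 3·8 = 29.
P has the best ratio (8/2) and is taken to its limit of 3; remaining capacity is filled optimally with the others.

29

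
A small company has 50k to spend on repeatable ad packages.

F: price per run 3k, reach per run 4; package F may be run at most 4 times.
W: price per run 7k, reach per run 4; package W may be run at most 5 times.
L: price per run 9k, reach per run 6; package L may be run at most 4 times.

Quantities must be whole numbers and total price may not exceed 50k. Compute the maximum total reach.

40

F has the best ratio (4/3); taking only F gives at most 4×4 = 16 (stopped by the supply cap of 4).
Mixing does better — 4×F and 4×L: price 48 ≤ 50, reach 4·4 + 4·6 = 40.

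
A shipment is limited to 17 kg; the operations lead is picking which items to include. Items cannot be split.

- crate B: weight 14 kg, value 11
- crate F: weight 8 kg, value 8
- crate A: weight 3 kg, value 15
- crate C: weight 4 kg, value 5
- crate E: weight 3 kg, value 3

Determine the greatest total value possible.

Allowing fractional choices, the relaxed optimum would be about 30.0, but items are indivisible.
crate F + crate A + crate E: weight 8 + 3 + 3 = 14 ≤ 17, value 8 + 15 + 3 = 26.
crate B + crate A: weight 14 + 3 = 17 ≤ 17, value 11 + 15 = 26.
crate F + crate A + crate C: weight 8 + 3 + 4 = 15 ≤ 17, value 8 + 15 + 5 = 28.
Best is crate F, crate A, and crate C with total value 28.

28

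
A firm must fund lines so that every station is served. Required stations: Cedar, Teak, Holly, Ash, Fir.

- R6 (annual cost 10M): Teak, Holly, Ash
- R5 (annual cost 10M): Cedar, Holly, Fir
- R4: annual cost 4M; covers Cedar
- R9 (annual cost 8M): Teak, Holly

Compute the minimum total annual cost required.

The greedy cost-per-new-station heuristic would pick R6, R4, and R5 for 24, but a cheaper cover exists.
Choose R6 and R5: together they cover Cedar, Teak, Holly, Ash, Fir — every station.
Total annual cost: 10 + 10 = 20.
No cover costs less than 20.

20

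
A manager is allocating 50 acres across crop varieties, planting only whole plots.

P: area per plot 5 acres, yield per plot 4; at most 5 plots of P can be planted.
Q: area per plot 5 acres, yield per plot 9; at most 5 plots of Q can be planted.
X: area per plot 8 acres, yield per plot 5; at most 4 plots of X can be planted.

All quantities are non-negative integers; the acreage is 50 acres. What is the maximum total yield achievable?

Q has the best ratio (9/5); taking only Q gives at most 5×9 = 45 (stopped by the supply cap of 5).
Mixing does better — 5×P and 5×Q: area 50 ≤ 50, yield 5·4 + 5·9 = 65.

65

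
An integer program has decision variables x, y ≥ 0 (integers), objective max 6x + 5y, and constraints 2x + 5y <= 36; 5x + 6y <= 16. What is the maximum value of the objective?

Relaxing integrality, the LP optimum is 19.20 at (x,y) = (3.2, 0), which is not an integer point.
(x,y)=(3,0): 2·3+5·0=6≤36, 5·3+6·0=15≤16, objective 18.
(x,y)=(2,1): 2·2+5·1=9≤36, 5·2+6·1=16≤16, objective 17.
(x,y)=(2,0): 2·2+5·0=4≤36, 5·2+6·0=10≤16, objective 12.
The best lattice point is (3,0), giving 18.

18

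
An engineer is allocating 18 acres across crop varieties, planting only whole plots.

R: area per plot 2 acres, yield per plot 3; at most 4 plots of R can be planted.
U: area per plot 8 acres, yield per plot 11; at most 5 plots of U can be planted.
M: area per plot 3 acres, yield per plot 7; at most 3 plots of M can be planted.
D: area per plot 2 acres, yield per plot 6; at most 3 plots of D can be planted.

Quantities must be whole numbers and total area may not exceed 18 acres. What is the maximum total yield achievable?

3×R, 2×M, and 3×D: area 18 ≤ 18, yield 3·3 + 2·7 + 3·6 = 41.
1×R, 3×M, and 3×D: area 17 ≤ 18, yield 1·3 + 3·7 + 3·6 = 42.
Best is 42.

42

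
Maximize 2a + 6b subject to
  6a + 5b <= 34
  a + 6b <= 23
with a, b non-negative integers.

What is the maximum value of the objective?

24

(a,b)=(3,3) is feasible, giving 24.
(a,b)=(2,3) is feasible, giving 22.
The best lattice point is (3,3), giving 24.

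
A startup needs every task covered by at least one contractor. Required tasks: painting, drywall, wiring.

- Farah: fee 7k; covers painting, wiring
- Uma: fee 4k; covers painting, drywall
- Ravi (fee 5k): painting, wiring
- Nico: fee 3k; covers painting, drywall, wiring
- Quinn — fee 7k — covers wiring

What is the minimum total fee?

3

Nico alone covers painting, drywall, wiring — every task.
Total fee: 3.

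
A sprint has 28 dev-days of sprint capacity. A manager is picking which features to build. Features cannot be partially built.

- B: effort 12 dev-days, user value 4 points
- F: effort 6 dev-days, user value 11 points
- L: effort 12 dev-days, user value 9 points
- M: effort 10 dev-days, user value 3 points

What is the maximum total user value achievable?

23

Treat it as a binary knapsack problem.
Allowing fractional choices, the relaxed optimum would be about 23.3, but features are indivisible.
F + L + M: effort 6 + 12 + 10 = 28 ≤ 28, user value 11 + 9 + 3 = 23.
F + L: effort 6 + 12 = 18 ≤ 28, user value 11 + 9 = 20.
B + F + M: effort 12 + 6 + 10 = 28 ≤ 28, user value 4 + 11 + 3 = 18.
Best is F, L, and M with total user value 23.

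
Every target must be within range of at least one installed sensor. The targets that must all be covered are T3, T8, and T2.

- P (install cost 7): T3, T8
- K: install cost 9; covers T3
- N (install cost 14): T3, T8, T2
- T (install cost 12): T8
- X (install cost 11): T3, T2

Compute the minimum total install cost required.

14

This is an integer covering problem.
The greedy cost-per-new-target heuristic would pick P and X for 18, but a cheaper cover exists.
N alone covers T3, T8, T2 — every target.
Total install cost: 14.
No cover costs less than 14.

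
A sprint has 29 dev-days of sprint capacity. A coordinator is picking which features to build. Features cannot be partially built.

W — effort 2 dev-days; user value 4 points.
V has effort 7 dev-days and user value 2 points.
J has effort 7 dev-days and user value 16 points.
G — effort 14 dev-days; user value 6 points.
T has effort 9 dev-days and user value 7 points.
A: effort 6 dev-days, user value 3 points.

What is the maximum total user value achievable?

Take W, J, T, and A: effort 2 + 7 + 9 + 6 = 24 ≤ 29, user value 4 + 16 + 7 + 3 = 30.
No other feasible combination does better.

30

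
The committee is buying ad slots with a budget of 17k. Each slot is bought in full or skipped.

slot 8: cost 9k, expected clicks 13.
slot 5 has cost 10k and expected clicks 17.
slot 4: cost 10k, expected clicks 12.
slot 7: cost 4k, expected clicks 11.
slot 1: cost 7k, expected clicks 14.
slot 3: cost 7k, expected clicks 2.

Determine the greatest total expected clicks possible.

Allowing fractional choices, the relaxed optimum would be about 35.2, but ad slots are indivisible.
slot 5 + slot 1: cost 10 + 7 = 17 ≤ 17, expected clicks 17 + 14 = 31.
slot 5 + slot 7: cost 10 + 4 = 14 ≤ 17, expected clicks 17 + 11 = 28.
Best is slot 5 and slot 1 with total expected clicks 31.

31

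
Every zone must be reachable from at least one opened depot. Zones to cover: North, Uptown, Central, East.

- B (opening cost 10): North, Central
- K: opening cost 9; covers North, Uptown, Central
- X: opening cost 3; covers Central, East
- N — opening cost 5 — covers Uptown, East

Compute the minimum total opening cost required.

12

This is an integer covering problem.
Choose K and X: together they cover North, Uptown, Central, East — every zone.
Total opening cost: 9 + 3 = 12.
No cover costs less than 12.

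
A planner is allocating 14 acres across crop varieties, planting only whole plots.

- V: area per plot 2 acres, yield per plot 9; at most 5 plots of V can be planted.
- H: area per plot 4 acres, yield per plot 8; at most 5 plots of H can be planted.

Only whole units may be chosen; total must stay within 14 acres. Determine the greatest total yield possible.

53

5×V: area 10 ≤ 14, yield 5·9 = 45.
5×V and 1×H: area 14 ≤ 14, yield 5·9 + 1·8 = 53.
Best is 53.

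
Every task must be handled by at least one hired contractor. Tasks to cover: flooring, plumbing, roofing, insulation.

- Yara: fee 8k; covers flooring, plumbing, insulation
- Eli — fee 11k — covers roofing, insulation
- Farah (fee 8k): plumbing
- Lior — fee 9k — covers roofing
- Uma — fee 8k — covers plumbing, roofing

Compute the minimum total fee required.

Choose Yara and Uma: together they cover flooring, plumbing, roofing, insulation — every task.
Total fee: 8 + 8 = 16.
No cover costs less than 16.

16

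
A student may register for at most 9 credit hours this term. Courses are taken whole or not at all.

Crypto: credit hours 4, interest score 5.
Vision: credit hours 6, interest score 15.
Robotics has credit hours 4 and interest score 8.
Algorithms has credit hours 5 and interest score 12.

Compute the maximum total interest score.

Treat it as a binary knapsack problem.
Allowing fractional choices, the relaxed optimum would be about 22.2, but courses are indivisible.
Vision: credit hours 6 ≤ 9, interest score 15.
Crypto + Algorithms: credit hours 4 + 5 = 9 ≤ 9, interest score 5 + 12 = 17.
Robotics + Algorithms: credit hours 4 + 5 = 9 ≤ 9, interest score 8 + 12 = 20.
Best is Robotics and Algorithms with total interest score 20.

20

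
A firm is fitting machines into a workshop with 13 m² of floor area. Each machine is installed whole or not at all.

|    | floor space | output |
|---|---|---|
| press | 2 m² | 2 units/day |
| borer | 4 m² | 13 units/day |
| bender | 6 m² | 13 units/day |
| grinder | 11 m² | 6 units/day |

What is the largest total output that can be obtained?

press + borer + bender: floor space 2 + 4 + 6 = 12 ≤ 13, output 2 + 13 + 13 = 28.
borer + bender: floor space 4 + 6 = 10 ≤ 13, output 13 + 13 = 26.
press + borer: floor space 2 + 4 = 6 ≤ 13, output 2 + 13 = 15.
Best is press, borer, and bender with total output 28.

28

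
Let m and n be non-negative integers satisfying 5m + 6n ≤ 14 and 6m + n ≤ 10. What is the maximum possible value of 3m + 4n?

8

(m,n)=(0,2): 5·0+6·2=12≤14, 6·0+1·2=2≤10, objective 8.
(m,n)=(1,1): 5·1+6·1=11≤14, 6·1+1·1=7≤10, objective 7.
Maximum is 8 at (m,n)=(0,2).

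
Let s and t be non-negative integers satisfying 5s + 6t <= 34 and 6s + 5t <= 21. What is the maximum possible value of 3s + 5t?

20

The continuous relaxation peaks at (0, 4.2) with value 21.00; rounding to a feasible lattice point costs some objective.
(s,t)=(0,4): 5·0+6·4=24≤34, 6·0+5·4=20≤21, objective 20.
(s,t)=(1,3): 5·1+6·3=23≤34, 6·1+5·3=21≤21, objective 18.
The best lattice point is (0,4), giving 20.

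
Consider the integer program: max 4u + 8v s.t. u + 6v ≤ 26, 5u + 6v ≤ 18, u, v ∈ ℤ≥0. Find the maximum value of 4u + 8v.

(u,v)=(0,3): 1·0+6·3=18≤26, 5·0+6·3=18≤18, objective 24.
(u,v)=(1,2): 1·1+6·2=13≤26, 5·1+6·2=17≤18, objective 20.
The best lattice point is (0,3), giving 24.

24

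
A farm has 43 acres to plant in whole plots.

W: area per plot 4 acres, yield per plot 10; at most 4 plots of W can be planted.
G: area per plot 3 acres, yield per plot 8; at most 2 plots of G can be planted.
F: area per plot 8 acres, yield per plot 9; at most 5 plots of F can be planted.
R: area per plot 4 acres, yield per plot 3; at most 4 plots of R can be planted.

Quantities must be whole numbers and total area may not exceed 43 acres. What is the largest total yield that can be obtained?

G has the best ratio (8/3); taking only G gives at most 2×8 = 16 (stopped by the supply cap of 2).
Mixing does better — 4×W, 2×G, 2×F, and 1×R: area 42 ≤ 43, yield 4·10 + 2·8 + 2·9 + 1·3 = 77.

77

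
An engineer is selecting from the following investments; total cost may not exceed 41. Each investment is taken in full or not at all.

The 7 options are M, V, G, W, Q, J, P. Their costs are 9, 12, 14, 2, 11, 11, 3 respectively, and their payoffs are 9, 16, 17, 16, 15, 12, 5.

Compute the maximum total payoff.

65

This is a 0-1 knapsack instance.
Allowing fractional choices, the relaxed optimum would be about 67.8, but investments are indivisible.
V + G + W + Q: cost 12 + 14 + 2 + 11 = 39 ≤ 41, payoff 16 + 17 + 16 + 15 = 64.
V + W + Q + J + P: cost 12 + 2 + 11 + 11 + 3 = 39 ≤ 41, payoff 16 + 16 + 15 + 12 + 5 = 64.
G + W + Q + J + P: cost 14 + 2 + 11 + 11 + 3 = 41 ≤ 41, payoff 17 + 16 + 15 + 12 + 5 = 65.
Best is G, W, Q, J, and P with total payoff 65.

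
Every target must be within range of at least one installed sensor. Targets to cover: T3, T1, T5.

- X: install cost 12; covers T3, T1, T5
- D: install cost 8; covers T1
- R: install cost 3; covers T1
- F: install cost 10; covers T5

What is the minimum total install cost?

This is a weighted set-cover instance.
The greedy cost-per-new-target heuristic would pick R and X for 15, but a cheaper cover exists.
X alone covers T3, T1, T5 — every target.
Total install cost: 12.
No cover costs less than 12.

12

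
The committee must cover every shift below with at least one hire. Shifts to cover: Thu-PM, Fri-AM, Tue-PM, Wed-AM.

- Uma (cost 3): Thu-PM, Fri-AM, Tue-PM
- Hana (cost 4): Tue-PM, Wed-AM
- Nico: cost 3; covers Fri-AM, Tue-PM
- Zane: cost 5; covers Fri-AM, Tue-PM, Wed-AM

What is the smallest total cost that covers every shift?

Choose Uma and Hana: together they cover Thu-PM, Fri-AM, Tue-PM, Wed-AM — every shift.
Total cost: 3 + 4 = 7.
No cover costs less than 7.

7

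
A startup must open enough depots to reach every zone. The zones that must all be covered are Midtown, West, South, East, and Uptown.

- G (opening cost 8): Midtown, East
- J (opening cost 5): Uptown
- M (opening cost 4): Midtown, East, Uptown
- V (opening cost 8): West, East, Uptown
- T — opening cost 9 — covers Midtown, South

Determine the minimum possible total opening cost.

The greedy cost-per-new-zone heuristic would pick M, V, and T for 21, but a cheaper cover exists.
Choose V and T: together they cover Midtown, West, South, East, Uptown — every zone.
Total opening cost: 8 + 9 = 17.
No cover costs less than 17.

17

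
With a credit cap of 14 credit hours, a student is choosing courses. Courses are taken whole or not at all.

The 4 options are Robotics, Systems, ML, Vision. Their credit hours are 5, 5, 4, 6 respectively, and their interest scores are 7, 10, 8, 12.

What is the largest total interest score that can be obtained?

25

This is an integer program with binary decision variables.
Take Robotics, Systems, and ML: credit hours 5 + 5 + 4 = 14 ≤ 14, interest score 7 + 10 + 8 = 25.
No other feasible combination does better.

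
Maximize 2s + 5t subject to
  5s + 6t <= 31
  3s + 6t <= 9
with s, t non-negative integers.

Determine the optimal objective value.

7

The continuous relaxation peaks at (0, 1.5) with value 7.50; rounding to a feasible lattice point costs some objective.
(s,t)=(1,1): 5·1+6·1=11≤31, 3·1+6·1=9≤9, objective 7.
(s,t)=(0,1): 5·0+6·1=6≤31, 3·0+6·1=6≤9, objective 5.
(s,t)=(2,0): 5·2+6·0=10≤31, 3·2+6·0=6≤9, objective 4.
(s,t)=(1,0): 5·1+6·0=5≤31, 3·1+6·0=3≤9, objective 2.
Maximum is 7 at (s,t)=(1,1).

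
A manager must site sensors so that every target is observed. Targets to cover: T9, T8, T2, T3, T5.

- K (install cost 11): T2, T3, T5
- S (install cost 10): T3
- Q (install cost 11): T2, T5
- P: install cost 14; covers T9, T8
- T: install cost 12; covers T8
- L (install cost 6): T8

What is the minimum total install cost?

25

Choose K and P: together they cover T9, T8, T2, T3, T5 — every target.
Total install cost: 11 + 14 = 25.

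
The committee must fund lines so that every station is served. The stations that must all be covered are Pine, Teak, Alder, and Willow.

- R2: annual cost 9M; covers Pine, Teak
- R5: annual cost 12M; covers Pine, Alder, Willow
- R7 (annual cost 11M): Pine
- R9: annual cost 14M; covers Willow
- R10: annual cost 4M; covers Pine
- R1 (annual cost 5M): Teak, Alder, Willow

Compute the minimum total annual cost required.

9

Choose R10 and R1: together they cover Pine, Teak, Alder, Willow — every station.
Total annual cost: 4 + 5 = 9.
No cover costs less than 9.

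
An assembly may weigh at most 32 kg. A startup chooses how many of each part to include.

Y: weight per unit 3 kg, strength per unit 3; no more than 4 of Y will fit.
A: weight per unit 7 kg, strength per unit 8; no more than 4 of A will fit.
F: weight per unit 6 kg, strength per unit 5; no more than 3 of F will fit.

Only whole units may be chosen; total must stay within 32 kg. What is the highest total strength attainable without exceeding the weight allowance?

This is a bounded integer knapsack.
A has the best ratio (8/7); taking only A gives at most 4×8 = 32 (stopped by the weight limit).
Mixing does better — 1×Y and 4×A: weight 31 ≤ 32, strength 1·3 + 4·8 = 35.

35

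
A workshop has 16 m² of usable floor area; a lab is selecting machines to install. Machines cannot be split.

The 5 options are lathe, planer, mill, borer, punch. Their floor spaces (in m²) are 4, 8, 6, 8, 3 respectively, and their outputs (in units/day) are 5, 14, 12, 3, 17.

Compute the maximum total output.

36

Allowing fractional choices, the relaxed optimum would be about 41.2, but machines are indivisible.
lathe + planer + punch: floor space 4 + 8 + 3 = 15 ≤ 16, output 5 + 14 + 17 = 36.
planer + punch: floor space 8 + 3 = 11 ≤ 16, output 14 + 17 = 31.
lathe + mill + punch: floor space 4 + 6 + 3 = 13 ≤ 16, output 5 + 12 + 17 = 34.
Best is lathe, planer, and punch with total output 36.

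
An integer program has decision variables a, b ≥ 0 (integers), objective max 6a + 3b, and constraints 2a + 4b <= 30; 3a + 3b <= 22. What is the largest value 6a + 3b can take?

(a,b)=(7,0): 2·7+4·0=14≤30, 3·7+3·0=21≤22, objective 42.
(a,b)=(6,1): 2·6+4·1=16≤30, 3·6+3·1=21≤22, objective 39.
Maximum is 42 at (a,b)=(7,0).

42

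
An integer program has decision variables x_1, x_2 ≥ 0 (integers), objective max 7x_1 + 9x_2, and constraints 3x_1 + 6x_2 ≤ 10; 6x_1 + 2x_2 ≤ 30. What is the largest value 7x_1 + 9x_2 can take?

Relaxing integrality, the LP optimum is 23.33 at (x_1,x_2) = (3.33, 0), which is not an integer point.
(x_1,x_2)=(3,0): 3·3+6·0=9≤10, 6·3+2·0=18≤30, objective 21.
(x_1,x_2)=(2,0): 3·2+6·0=6≤10, 6·2+2·0=12≤30, objective 14.
Maximum is 21 at (x_1,x_2)=(3,0).

21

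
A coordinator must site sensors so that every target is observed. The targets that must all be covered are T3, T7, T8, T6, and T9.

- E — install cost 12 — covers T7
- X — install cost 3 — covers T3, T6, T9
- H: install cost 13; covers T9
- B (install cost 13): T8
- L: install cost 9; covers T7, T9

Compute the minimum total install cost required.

Choose X, B, and L: together they cover T3, T7, T8, T6, T9 — every target.
Total install cost: 3 + 13 + 9 = 25.
No cover costs less than 25.

25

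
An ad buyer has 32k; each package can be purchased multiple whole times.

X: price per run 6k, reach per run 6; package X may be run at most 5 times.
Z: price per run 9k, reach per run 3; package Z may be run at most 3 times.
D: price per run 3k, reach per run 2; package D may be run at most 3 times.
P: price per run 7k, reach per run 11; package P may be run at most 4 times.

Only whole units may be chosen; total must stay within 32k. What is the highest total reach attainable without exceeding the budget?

Take 1×D and 4×P: price 31 ≤ 32, reach 1·2 + 4·11 = 46.
P has the best ratio (11/7) and is taken to its limit of 4; remaining capacity is filled optimally with the others.

46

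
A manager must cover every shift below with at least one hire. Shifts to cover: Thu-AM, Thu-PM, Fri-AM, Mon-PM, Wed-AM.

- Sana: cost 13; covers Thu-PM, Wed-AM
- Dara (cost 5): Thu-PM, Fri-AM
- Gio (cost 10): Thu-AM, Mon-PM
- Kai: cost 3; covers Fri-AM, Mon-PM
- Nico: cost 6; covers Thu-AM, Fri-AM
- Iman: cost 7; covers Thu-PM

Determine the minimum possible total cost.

The greedy cost-per-new-shift heuristic would pick Kai, Dara, Nico, and Sana for 27, but a cheaper cover exists.
Choose Sana, Kai, and Nico: together they cover Thu-AM, Thu-PM, Fri-AM, Mon-PM, Wed-AM — every shift.
Total cost: 13 + 3 + 6 = 22.
No cover costs less than 22.

22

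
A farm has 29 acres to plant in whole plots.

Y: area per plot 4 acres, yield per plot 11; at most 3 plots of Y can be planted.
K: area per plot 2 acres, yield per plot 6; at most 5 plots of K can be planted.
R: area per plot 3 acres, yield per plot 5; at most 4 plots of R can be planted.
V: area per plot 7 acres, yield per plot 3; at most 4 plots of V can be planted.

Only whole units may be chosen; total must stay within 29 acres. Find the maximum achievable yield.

73

This is a bounded integer knapsack.
K has the best ratio (6/2); taking only K gives at most 5×6 = 30 (stopped by the supply cap of 5).
Mixing does better — 3×Y, 5×K, and 2×R: area 28 ≤ 29, yield 3·11 + 5·6 + 2·5 = 73.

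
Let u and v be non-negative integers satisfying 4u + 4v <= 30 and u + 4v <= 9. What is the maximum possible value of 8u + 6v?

(u,v)=(7,0): 4·7+4·0=28≤30, 1·7+4·0=7≤9, objective 56.
(u,v)=(6,0): 4·6+4·0=24≤30, 1·6+4·0=6≤9, objective 48.
No feasible integer point exceeds 56.

56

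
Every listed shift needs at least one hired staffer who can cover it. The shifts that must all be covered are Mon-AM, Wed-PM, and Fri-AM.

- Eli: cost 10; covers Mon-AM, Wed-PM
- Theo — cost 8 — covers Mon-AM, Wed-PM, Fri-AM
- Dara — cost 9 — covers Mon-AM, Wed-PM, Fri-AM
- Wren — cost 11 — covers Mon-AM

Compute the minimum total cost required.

Theo alone covers Mon-AM, Wed-PM, Fri-AM — every shift.
Total cost: 8.

8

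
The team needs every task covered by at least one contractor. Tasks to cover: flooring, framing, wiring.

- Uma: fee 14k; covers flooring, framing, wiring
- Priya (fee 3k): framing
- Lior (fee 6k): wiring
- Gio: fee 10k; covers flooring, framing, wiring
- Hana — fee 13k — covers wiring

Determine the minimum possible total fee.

This is a weighted set-cover instance.
The greedy cost-per-new-task heuristic would pick Priya and Gio for 13, but a cheaper cover exists.
Gio alone covers flooring, framing, wiring — every task.
Total fee: 10.
No cover costs less than 10.

10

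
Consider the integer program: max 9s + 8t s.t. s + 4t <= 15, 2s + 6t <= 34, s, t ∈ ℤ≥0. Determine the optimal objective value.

(s,t)=(15,0): 1·15+4·0=15≤15, 2·15+6·0=30≤34, objective 135.
(s,t)=(14,0): 1·14+4·0=14≤15, 2·14+6·0=28≤34, objective 126.
Maximum is 135 at (s,t)=(15,0).

135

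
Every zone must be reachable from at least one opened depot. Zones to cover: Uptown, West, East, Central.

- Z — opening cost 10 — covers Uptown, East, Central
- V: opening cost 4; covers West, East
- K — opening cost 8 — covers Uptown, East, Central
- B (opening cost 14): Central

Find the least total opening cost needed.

Choose V and K: together they cover Uptown, West, East, Central — every zone.
Total opening cost: 4 + 8 = 12.
No cover costs less than 12.

12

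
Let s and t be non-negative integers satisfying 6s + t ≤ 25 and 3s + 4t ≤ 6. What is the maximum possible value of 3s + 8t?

8

(s,t)=(0,1) is feasible, giving 8.
(s,t)=(1,0) is feasible, giving 3.
Maximum is 8 at (s,t)=(0,1).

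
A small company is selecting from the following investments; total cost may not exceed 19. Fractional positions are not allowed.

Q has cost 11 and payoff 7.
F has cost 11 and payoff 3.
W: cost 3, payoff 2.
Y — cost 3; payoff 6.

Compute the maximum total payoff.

Allowing fractional choices, the relaxed optimum would be about 15.5, but investments are indivisible.
F + W + Y: cost 11 + 3 + 3 = 17 ≤ 19, payoff 3 + 2 + 6 = 11.
Q + Y: cost 11 + 3 = 14 ≤ 19, payoff 7 + 6 = 13.
Q + W + Y: cost 11 + 3 + 3 = 17 ≤ 19, payoff 7 + 2 + 6 = 15.
Best is Q, W, and Y with total payoff 15.

15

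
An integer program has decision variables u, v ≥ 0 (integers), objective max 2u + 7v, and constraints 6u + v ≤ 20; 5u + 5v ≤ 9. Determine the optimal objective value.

7

The continuous relaxation peaks at (0, 1.8) with value 12.60; rounding to a feasible lattice point costs some objective.
(u,v)=(0,1) is feasible, giving 7.
(u,v)=(1,0) is feasible, giving 2.
(u,v)=(0,0) is feasible, giving 0.
Maximum is 7 at (u,v)=(0,1).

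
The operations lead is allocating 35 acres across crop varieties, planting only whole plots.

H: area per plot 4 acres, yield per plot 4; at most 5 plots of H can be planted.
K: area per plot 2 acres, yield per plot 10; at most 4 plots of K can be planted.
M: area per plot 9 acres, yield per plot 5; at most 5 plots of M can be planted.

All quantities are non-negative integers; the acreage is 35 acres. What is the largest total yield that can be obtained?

61

This is a bounded integer knapsack.
4×H, 4×K, and 1×M: area 33 ≤ 35, yield 4·4 + 4·10 + 1·5 = 61.
5×H and 4×K: area 28 ≤ 35, yield 5·4 + 4·10 = 60.
Best is 61.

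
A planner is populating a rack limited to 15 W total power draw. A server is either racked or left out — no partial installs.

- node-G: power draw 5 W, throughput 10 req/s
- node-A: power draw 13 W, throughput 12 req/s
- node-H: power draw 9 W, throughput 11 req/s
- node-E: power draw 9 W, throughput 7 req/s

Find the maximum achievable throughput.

node-A: power draw 13 ≤ 15, throughput 12.
node-G + node-H: power draw 5 + 9 = 14 ≤ 15, throughput 10 + 11 = 21.
node-G + node-E: power draw 5 + 9 = 14 ≤ 15, throughput 10 + 7 = 17.
Best is node-G and node-H with total throughput 21.

21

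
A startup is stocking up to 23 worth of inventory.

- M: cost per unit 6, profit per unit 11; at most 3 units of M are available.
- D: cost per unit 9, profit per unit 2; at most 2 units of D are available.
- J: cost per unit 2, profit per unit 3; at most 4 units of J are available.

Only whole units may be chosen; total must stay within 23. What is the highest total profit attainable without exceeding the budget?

39

This is a bounded integer knapsack.
3×M and 2×J: cost 22 ≤ 23, profit 3·11 + 2·3 = 39.
3×M and 1×J: cost 20 ≤ 23, profit 3·11 + 1·3 = 36.
Best is 39.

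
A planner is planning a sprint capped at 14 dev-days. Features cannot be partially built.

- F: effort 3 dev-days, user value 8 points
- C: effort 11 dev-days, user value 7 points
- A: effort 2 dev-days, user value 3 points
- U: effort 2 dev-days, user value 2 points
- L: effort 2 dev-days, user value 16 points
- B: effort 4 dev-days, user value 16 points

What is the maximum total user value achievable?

This is a 0-1 knapsack instance.
F + A + U + L + B: effort 3 + 2 + 2 + 2 + 4 = 13 ≤ 14, user value 8 + 3 + 2 + 16 + 16 = 45.
F + A + L + B: effort 3 + 2 + 2 + 4 = 11 ≤ 14, user value 8 + 3 + 16 + 16 = 43.
Best is F, A, U, L, and B with total user value 45.

45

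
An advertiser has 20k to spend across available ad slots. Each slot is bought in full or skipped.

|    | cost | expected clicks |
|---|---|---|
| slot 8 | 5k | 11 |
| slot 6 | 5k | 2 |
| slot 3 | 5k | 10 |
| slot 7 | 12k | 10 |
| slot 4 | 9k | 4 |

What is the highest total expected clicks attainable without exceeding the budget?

slot 8 + slot 6 + slot 3: cost 5 + 5 + 5 = 15 ≤ 20, expected clicks 11 + 2 + 10 = 23.
slot 8 + slot 3 + slot 4: cost 5 + 5 + 9 = 19 ≤ 20, expected clicks 11 + 10 + 4 = 25.
Best is slot 8, slot 3, and slot 4 with total expected clicks 25.

25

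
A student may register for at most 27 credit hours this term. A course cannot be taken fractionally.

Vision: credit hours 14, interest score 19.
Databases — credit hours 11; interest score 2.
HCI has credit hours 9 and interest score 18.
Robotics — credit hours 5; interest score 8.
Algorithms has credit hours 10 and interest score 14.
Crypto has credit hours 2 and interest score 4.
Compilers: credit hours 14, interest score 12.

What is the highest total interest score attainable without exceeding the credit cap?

HCI + Robotics + Algorithms: credit hours 9 + 5 + 10 = 24 ≤ 27, interest score 18 + 8 + 14 = 40.
HCI + Robotics + Algorithms + Crypto: credit hours 9 + 5 + 10 + 2 = 26 ≤ 27, interest score 18 + 8 + 14 + 4 = 44.
Vision + HCI + Crypto: credit hours 14 + 9 + 2 = 25 ≤ 27, interest score 19 + 18 + 4 = 41.
Best is HCI, Robotics, Algorithms, and Crypto with total interest score 44.

44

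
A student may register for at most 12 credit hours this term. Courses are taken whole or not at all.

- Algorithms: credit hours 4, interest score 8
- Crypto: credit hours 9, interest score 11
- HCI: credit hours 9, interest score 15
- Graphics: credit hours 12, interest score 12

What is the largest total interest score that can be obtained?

Take HCI: credit hours 9 ≤ 12, interest score 15.
No other feasible combination does better.

15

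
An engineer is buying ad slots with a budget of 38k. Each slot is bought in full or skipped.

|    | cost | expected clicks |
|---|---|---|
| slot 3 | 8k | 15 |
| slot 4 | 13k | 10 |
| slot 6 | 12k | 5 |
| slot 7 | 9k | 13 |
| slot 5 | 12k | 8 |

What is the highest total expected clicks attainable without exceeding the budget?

This is an integer program with binary decision variables.
slot 3 + slot 7 + slot 5: cost 8 + 9 + 12 = 29 ≤ 38, expected clicks 15 + 13 + 8 = 36.
slot 3 + slot 4 + slot 7: cost 8 + 13 + 9 = 30 ≤ 38, expected clicks 15 + 10 + 13 = 38.
slot 3 + slot 6 + slot 7: cost 8 + 12 + 9 = 29 ≤ 38, expected clicks 15 + 5 + 13 = 33.
Best is slot 3, slot 4, and slot 7 with total expected clicks 38.

38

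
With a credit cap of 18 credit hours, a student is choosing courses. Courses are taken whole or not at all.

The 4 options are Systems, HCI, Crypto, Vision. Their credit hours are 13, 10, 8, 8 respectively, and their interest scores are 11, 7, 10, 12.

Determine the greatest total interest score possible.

22

Take Crypto and Vision: credit hours 8 + 8 = 16 ≤ 18, interest score 10 + 12 = 22.
No other feasible combination does better.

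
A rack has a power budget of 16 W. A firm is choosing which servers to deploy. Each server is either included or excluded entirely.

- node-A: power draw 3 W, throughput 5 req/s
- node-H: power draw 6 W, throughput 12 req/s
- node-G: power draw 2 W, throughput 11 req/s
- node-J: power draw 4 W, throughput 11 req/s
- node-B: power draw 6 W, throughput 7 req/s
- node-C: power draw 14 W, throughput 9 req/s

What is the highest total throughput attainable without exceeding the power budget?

Allowing fractional choices, the relaxed optimum would be about 40.2, but servers are indivisible.
node-A + node-H + node-G + node-J: power draw 3 + 6 + 2 + 4 = 15 ≤ 16, throughput 5 + 12 + 11 + 11 = 39.
node-H + node-G + node-J: power draw 6 + 2 + 4 = 12 ≤ 16, throughput 12 + 11 + 11 = 34.
Best is node-A, node-H, node-G, and node-J with total throughput 39.

39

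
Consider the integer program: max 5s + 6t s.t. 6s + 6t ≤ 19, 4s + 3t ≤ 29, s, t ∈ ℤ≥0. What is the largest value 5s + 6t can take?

Relaxing integrality, the LP optimum is 19.00 at (s,t) = (0, 3.17), which is not an integer point.
(s,t)=(0,3): 6·0+6·3=18≤19, 4·0+3·3=9≤29, objective 18.
(s,t)=(1,2): 6·1+6·2=18≤19, 4·1+3·2=10≤29, objective 17.
(s,t)=(0,2): 6·0+6·2=12≤19, 4·0+3·2=6≤29, objective 12.
The best lattice point is (0,3), giving 18.

18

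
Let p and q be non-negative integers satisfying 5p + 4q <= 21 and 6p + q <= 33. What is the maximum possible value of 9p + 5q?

36

The continuous relaxation peaks at (4.2, 0) with value 37.80; rounding to a feasible lattice point costs some objective.
(p,q)=(4,0): 5·4+4·0=20≤21, 6·4+1·0=24≤33, objective 36.
(p,q)=(3,1): 5·3+4·1=19≤21, 6·3+1·1=19≤33, objective 32.
(p,q)=(3,0): 5·3+4·0=15≤21, 6·3+1·0=18≤33, objective 27.
Maximum is 36 at (p,q)=(4,0).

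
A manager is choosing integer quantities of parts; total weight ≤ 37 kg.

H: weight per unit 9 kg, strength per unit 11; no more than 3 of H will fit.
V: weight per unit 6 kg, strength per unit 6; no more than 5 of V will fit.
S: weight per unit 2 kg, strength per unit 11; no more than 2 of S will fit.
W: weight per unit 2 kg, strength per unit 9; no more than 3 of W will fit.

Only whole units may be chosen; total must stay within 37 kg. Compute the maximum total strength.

82

3×H, 2×S, and 3×W: weight 37 ≤ 37, strength 3·11 + 2·11 + 3·9 = 82.
1×H, 3×V, 2×S, and 3×W: weight 37 ≤ 37, strength 1·11 + 3·6 + 2·11 + 3·9 = 78.
Best is 82.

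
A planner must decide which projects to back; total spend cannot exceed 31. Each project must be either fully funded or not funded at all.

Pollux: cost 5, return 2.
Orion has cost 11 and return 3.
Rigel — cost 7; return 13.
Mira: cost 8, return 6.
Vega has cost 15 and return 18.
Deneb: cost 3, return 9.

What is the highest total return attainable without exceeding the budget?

42

Take Pollux, Rigel, Vega, and Deneb: cost 5 + 7 + 15 + 3 = 30 ≤ 31, return 2 + 13 + 18 + 9 = 42.
No other feasible combination does better.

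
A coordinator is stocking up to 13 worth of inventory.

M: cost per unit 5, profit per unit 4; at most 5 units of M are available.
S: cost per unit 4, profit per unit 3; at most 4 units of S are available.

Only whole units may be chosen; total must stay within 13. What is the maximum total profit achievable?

M has the best ratio (4/5); taking only M gives at most 2×4 = 8 (stopped by the cost limit).
Mixing does better — 1×M and 2×S: cost 13 ≤ 13, profit 1·4 + 2·3 = 10.

10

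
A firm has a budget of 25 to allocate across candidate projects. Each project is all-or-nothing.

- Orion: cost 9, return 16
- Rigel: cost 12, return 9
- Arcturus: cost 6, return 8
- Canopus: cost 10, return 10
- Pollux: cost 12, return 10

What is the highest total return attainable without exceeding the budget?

34

Orion + Arcturus + Canopus: cost 9 + 6 + 10 = 25 ≤ 25, return 16 + 8 + 10 = 34.
Orion + Canopus: cost 9 + 10 = 19 ≤ 25, return 16 + 10 = 26.
Best is Orion, Arcturus, and Canopus with total return 34.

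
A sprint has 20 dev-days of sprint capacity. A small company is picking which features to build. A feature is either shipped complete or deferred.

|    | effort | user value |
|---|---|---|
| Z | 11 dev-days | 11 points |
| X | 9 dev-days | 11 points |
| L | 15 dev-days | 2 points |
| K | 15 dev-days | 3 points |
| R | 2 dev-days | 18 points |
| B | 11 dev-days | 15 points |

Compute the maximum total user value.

This is an integer program with binary decision variables.
Allowing fractional choices, the relaxed optimum would be about 41.6, but features are indivisible.
R + B: effort 2 + 11 = 13 ≤ 20, user value 18 + 15 = 33.
X + R: effort 9 + 2 = 11 ≤ 20, user value 11 + 18 = 29.
Best is R and B with total user value 33.

33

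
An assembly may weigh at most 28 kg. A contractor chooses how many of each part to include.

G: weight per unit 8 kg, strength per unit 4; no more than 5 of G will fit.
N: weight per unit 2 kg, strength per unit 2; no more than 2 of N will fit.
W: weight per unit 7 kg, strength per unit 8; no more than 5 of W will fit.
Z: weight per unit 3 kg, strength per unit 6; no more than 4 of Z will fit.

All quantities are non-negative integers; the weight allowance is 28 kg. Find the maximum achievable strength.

42

1×N, 2×W, and 4×Z: weight 28 ≤ 28, strength 1·2 + 2·8 + 4·6 = 42.
2×W and 4×Z: weight 26 ≤ 28, strength 2·8 + 4·6 = 40.
Best is 42.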